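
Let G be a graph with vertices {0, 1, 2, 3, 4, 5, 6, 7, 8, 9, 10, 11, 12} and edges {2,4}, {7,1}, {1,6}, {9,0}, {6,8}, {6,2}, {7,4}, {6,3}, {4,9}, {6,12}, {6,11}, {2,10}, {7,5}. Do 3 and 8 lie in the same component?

Yes

From 3 we can reach 0, 1, 2, 3, 4, 5, 6, 7, 8, 9, 10, 11, 12, which includes 8.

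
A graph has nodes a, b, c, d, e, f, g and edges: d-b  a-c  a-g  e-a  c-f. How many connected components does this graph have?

Starting from b we can reach b, d. That is one component of size 2.
Starting from a we can reach a, c, e, f, g. That is one component of size 5.
Total: 2 components.

2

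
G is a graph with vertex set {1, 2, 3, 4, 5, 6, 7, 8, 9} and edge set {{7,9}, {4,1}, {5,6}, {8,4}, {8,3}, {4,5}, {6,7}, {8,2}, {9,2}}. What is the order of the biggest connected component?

Starting from 1 we can reach 1, 2, 3, 4, 5, 6, 7, 8, 9. That is one component of size 9.
The largest has 9 vertices.

9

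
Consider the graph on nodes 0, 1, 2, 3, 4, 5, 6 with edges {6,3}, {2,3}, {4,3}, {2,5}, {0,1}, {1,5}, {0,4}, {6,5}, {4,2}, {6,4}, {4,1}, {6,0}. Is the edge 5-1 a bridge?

After removing 5-1, the path 5-6-0-1 still connects them, so the edge is not a bridge.

No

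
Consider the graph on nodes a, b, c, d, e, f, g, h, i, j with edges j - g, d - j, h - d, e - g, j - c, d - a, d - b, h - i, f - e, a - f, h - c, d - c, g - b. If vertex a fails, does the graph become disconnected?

Deleting a leaves 1 component (was 1) (its neighbors d, f remain connected to each other), so a is not a cut vertex.

No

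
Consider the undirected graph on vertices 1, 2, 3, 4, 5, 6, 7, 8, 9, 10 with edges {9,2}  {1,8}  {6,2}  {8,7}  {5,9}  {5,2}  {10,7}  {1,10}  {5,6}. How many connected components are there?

3 is isolated — a component by itself.
4 is isolated — a component by itself.
Starting from 1 we can reach 1, 7, 8, 10. That is one component of size 4.
Starting from 2 we can reach 2, 5, 6, 9. That is one component of size 4.
Total: 4 components.

4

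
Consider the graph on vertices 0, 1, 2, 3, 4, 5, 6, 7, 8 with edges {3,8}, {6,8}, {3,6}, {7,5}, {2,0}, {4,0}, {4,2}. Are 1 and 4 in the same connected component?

The component containing 1 is {1}, and 4 is not in it.

No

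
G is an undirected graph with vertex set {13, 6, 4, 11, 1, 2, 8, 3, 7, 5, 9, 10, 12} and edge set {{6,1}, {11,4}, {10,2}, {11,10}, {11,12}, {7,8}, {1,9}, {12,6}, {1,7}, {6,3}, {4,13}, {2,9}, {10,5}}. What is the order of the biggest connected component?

Starting from 1 we can reach 1, 2, 3, 4, 5, 6, 7, 8, 9, 10, 11, 12, 13. That is one component of size 13.
The largest has 13 vertices.

13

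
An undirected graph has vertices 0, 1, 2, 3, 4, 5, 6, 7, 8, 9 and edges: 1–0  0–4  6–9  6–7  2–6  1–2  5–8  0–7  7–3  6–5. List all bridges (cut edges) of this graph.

The edges on the cycle 1-2-6-7-0-1 are not bridges since each lies on that cycle.
But removing 5–6 disconnects 5 from 6; removing 5–8 disconnects 5 from 8; removing 4–0 disconnects 4 from 0; removing 9–6 disconnects 9 from 6 — these are bridges.
In total 5 edges are bridges.

0-4, 3-7, 5-6, 5-8, 6-9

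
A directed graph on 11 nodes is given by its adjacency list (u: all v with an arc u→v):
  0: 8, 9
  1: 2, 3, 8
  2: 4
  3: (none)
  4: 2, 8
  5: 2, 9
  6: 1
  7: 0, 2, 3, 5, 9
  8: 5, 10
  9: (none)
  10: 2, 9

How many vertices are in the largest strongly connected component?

{2, 4, 5, 8, 10} are all mutually reachable — one SCC of size 5.
{3} is an SCC by itself.
{0} is an SCC by itself.
{9} is an SCC by itself.
{1} is an SCC by itself.
(and 2 more singleton SCCs)
The largest has 5 vertices.

5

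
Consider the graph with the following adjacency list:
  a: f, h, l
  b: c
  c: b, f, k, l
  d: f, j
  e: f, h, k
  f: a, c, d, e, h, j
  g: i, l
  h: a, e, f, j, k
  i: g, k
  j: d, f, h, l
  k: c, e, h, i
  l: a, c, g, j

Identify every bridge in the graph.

The edges on the cycle c-l-a-f-c are not bridges since each lies on that cycle.
But removing c-b disconnects c from b — this is a bridge.

b-c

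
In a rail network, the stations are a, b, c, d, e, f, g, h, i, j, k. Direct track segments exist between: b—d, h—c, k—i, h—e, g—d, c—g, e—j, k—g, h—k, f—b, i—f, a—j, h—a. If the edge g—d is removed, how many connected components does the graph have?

1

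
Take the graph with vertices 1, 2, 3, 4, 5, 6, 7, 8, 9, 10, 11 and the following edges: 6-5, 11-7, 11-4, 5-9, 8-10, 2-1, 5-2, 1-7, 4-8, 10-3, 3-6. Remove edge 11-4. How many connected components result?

1

11 and 4 are still connected via 11-7-1-2-5-6-3-10-8-4, so the component count stays at 1.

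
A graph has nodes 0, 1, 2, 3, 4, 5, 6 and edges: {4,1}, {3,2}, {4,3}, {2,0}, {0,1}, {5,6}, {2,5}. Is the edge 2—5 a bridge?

Yes

Removing 2—5 leaves no path between 2 and 5: the component count goes from 1 to 2. So it is a bridge.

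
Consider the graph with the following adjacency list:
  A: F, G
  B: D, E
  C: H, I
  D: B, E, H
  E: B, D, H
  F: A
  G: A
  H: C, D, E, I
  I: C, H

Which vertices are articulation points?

Removing A increases the component count from 2 to 3, so A is a cut vertex.
Removing H increases the component count from 2 to 3, so H is a cut vertex.
By contrast removing B leaves 2 components; it is not a cut vertex. No other vertex is a cut vertex either.

A, H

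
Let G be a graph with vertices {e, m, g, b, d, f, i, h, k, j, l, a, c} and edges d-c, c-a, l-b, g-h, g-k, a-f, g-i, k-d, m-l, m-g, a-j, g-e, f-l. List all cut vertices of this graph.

Removing a increases the component count from 1 to 2, so a is a cut vertex.
Removing g increases the component count from 1 to 4, so g is a cut vertex.
Removing l increases the component count from 1 to 2, so l is a cut vertex.
By contrast removing d leaves 1 component; it is not a cut vertex. No other vertex is a cut vertex either.

a, g, l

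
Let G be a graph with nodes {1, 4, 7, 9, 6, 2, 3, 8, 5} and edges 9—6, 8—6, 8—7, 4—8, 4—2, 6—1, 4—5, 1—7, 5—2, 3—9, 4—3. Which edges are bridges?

The edges on the cycle 4-5-2-4 are not bridges since each lies on that cycle.
Every edge lies on some cycle, so there are no bridges.

none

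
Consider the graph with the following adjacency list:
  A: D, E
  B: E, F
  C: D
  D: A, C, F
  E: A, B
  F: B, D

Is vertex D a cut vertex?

Deleting D raises the number of components from 1 to 2, so D is a cut vertex.

Yes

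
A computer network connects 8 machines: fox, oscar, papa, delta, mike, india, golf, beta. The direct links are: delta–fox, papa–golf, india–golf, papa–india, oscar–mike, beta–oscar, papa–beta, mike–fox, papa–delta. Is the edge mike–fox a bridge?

No

After removing mike–fox, the path mike-oscar-beta-papa-delta-fox still connects them, so the edge is not a bridge.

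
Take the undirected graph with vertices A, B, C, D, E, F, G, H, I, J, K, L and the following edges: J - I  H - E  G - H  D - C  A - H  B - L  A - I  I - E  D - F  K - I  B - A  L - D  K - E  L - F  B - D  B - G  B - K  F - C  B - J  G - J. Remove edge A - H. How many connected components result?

A and H are still connected via A-B-G-H, so the component count stays at 1.

1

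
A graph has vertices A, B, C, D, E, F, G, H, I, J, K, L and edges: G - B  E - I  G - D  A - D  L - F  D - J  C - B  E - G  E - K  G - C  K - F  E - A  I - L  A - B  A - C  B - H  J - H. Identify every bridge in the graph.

none

The edges on the cycle E-I-L-F-K-E are not bridges since each lies on that cycle.
Every edge lies on some cycle, so there are no bridges.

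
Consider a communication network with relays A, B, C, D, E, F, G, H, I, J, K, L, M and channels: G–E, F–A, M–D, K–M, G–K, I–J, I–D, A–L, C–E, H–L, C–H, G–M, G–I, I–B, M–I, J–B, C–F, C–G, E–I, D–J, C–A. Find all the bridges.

none

The edges on the cycle G-K-M-G are not bridges since each lies on that cycle.
Every edge lies on some cycle, so there are no bridges.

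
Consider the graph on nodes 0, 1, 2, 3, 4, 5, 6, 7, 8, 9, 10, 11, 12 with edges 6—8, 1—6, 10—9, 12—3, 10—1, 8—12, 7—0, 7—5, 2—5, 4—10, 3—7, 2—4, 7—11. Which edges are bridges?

The edges on the cycle 2-4-10-1-6-8-12-3-7-5-2 are not bridges since each lies on that cycle.
But removing 7—11 disconnects 7 from 11; removing 7—0 disconnects 7 from 0; removing 10—9 disconnects 10 from 9 — these are bridges.

0-7, 10-9, 11-7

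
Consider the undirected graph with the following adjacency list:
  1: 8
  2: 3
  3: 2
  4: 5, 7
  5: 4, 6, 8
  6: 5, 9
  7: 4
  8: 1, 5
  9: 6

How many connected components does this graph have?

Starting from 2 we can reach 2, 3. That is one component of size 2.
Starting from 1 we can reach 1, 4, 5, 6, 7, 8, 9. That is one component of size 7.
Total: 2 components.

2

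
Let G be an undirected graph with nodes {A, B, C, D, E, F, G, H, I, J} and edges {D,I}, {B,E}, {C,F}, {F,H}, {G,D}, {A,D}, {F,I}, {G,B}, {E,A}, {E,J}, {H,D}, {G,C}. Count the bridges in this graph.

The edges on the cycle G-B-E-A-D-I-F-C-G are not bridges since each lies on that cycle.
But removing E - J disconnects E from J — this is a bridge.

1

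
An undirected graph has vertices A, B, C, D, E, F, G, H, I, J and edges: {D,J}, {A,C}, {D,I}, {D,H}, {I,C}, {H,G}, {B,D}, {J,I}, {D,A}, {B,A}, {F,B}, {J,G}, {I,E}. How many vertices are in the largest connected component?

10

Starting from A we can reach A, B, C, D, E, F, G, H, I, J. That is one component of size 10.
The largest has 10 vertices.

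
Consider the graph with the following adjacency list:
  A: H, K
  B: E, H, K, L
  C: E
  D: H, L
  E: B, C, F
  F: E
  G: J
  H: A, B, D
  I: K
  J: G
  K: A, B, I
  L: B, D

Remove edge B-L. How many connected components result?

2

B and L are still connected via B-H-D-L, so the component count stays at 2.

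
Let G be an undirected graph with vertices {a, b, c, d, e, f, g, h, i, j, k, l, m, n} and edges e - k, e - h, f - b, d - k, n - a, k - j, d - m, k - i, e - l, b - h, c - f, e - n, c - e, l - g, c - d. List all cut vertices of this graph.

d, e, k, l, n

Removing d increases the component count from 1 to 2, so d is a cut vertex.
Removing e increases the component count from 1 to 3, so e is a cut vertex.
Removing k increases the component count from 1 to 3, so k is a cut vertex.
Likewise l, n are cut vertices.
By contrast removing g leaves 1 component; it is not a cut vertex. No other vertex is a cut vertex either.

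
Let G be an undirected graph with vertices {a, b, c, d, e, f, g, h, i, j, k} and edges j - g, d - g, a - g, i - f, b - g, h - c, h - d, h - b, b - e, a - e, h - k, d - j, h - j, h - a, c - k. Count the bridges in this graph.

The edges on the cycle h-c-k-h are not bridges since each lies on that cycle.
But removing i - f disconnects i from f — this is a bridge.

1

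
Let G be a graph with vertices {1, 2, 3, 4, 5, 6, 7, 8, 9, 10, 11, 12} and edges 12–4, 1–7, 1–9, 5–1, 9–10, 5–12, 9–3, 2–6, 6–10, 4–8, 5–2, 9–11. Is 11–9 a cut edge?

Removing 11–9 leaves no path between 11 and 9: the component count goes from 1 to 2. So it is a bridge.

Yes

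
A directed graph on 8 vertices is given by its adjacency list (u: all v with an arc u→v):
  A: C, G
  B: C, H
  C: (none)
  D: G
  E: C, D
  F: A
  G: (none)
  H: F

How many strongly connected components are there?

{A} is an SCC by itself.
{F} is an SCC by itself.
{C} is an SCC by itself.
{H} is an SCC by itself.
{G} is an SCC by itself.
(and 3 more singleton SCCs)
That gives 8 strongly connected components.

8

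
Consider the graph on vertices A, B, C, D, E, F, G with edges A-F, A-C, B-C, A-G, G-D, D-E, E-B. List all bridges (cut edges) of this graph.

A-F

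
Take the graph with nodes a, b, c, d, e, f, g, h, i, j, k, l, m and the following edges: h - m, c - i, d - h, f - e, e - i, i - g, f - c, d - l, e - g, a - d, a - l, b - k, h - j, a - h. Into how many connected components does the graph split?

3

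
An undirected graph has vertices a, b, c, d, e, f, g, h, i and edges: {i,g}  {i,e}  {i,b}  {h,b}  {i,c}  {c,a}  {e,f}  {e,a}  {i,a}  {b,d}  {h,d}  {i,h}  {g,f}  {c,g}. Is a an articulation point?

No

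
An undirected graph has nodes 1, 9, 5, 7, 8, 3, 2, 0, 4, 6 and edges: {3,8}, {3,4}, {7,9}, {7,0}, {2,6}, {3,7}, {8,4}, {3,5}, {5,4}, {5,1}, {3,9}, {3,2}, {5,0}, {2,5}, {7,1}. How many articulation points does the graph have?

Removing 2 increases the component count from 1 to 2, so 2 is a cut vertex.
By contrast removing 9 leaves 1 component; it is not a cut vertex. No other vertex is a cut vertex either.

1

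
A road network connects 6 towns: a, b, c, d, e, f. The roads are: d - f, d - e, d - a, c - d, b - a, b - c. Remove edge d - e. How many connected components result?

Before removal there is 1 component.
d - e is a bridge — removing it separates d's side from e's side.
After removal: 2 components.

2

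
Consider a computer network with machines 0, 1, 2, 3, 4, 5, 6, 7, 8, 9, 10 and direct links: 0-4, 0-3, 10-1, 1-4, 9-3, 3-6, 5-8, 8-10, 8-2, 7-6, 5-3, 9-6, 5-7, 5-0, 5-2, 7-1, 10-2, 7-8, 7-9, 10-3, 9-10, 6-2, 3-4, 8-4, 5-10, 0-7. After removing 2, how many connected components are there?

With 2 gone, the remaining components are: {0, 1, 3, 4, 5, 6, 7, 8, 9, 10}.
That is 1 component.

1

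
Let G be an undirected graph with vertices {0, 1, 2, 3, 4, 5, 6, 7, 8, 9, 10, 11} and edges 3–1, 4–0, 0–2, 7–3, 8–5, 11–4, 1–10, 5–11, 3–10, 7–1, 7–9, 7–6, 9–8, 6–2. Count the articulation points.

1

Removing 7 increases the component count from 1 to 2, so 7 is a cut vertex.
By contrast removing 10 leaves 1 component; it is not a cut vertex. No other vertex is a cut vertex either.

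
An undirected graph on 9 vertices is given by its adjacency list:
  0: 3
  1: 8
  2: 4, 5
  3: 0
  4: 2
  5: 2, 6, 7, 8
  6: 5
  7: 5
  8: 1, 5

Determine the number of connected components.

2

Starting from 0 we can reach 0, 3. That is one component of size 2.
Starting from 1 we can reach 1, 2, 4, 5, 6, 7, 8. That is one component of size 7.
Total: 2 components.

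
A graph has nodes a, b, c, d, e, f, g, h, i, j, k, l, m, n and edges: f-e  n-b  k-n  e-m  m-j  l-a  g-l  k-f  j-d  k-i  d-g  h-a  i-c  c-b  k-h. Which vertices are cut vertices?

Removing k increases the component count from 1 to 2, so k is a cut vertex.
By contrast removing f leaves 1 component; it is not a cut vertex. No other vertex is a cut vertex either.

k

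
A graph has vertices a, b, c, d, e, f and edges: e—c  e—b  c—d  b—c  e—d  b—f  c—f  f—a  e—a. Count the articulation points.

0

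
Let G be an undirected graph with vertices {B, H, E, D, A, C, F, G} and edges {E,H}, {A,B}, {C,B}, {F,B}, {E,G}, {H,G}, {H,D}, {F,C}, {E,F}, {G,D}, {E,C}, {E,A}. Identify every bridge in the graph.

The edges on the cycle E-F-C-E are not bridges since each lies on that cycle.
Every edge lies on some cycle, so there are no bridges.

none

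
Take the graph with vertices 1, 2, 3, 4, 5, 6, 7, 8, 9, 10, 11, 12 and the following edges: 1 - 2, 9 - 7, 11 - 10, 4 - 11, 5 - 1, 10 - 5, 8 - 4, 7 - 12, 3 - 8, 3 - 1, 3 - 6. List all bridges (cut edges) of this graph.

1-2, 12-7, 3-6, 7-9

The edges on the cycle 3-8-4-11-10-5-1-3 are not bridges since each lies on that cycle.
But removing 1 - 2 disconnects 1 from 2; removing 7 - 12 disconnects 7 from 12; removing 9 - 7 disconnects 9 from 7; removing 3 - 6 disconnects 3 from 6 — these are bridges.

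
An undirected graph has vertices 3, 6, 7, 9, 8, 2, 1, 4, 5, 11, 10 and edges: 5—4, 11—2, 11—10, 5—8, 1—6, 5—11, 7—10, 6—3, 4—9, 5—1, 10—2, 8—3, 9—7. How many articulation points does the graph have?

1

Removing 5 increases the component count from 1 to 2, so 5 is a cut vertex.
By contrast removing 10 leaves 1 component; it is not a cut vertex. No other vertex is a cut vertex either.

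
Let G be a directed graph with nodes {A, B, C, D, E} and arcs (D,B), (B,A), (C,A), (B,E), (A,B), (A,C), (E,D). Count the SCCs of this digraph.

1

{A, B, C, D, E} are all mutually reachable — one SCC of size 5.
That gives 1 strongly connected component.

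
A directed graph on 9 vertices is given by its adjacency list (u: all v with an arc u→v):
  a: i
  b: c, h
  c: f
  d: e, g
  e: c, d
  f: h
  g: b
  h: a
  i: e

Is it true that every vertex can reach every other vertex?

Yes

From h we can reach every vertex (a, b, c, d, e, f, g, h, i), and every vertex can reach h (a, b, c, d, e, f, g, h, i). So the whole graph is one strongly connected component.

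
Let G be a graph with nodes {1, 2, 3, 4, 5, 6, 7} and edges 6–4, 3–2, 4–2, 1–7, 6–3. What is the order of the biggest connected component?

4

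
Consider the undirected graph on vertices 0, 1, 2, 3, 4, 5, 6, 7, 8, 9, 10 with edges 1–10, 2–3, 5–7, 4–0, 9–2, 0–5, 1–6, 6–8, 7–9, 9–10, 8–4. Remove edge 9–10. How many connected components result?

1

9 and 10 are still connected via 9-7-5-0-4-8-6-1-10, so the component count stays at 1.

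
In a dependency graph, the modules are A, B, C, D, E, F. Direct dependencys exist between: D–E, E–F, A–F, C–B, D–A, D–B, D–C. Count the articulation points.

1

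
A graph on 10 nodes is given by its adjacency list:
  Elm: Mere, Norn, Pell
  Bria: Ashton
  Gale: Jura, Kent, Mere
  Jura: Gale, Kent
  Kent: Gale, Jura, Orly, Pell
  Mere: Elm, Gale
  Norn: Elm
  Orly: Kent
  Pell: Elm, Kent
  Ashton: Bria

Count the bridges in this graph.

3

The edges on the cycle Gale-Mere-Elm-Pell-Kent-Gale are not bridges since each lies on that cycle.
But removing Bria-Ashton disconnects Bria from Ashton; removing Elm-Norn disconnects Elm from Norn; removing Orly-Kent disconnects Orly from Kent — these are bridges.
That makes 3 bridges.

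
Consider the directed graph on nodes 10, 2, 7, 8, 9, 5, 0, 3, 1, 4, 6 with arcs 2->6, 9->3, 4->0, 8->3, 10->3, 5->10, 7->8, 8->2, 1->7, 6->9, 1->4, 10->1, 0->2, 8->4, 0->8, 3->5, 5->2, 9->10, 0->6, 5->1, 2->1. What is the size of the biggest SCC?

{0, 1, 2, 3, 4, 5, 6, 7, 8, 9, 10} are all mutually reachable — one SCC of size 11.
The largest has 11 vertices.

11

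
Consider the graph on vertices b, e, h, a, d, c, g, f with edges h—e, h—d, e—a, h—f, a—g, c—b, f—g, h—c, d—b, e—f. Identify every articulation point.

Removing h increases the component count from 1 to 2, so h is a cut vertex.
By contrast removing e leaves 1 component; it is not a cut vertex. No other vertex is a cut vertex either.

h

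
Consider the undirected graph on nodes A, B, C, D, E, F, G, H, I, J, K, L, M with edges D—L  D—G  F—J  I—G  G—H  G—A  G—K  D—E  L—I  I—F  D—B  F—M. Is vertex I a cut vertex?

Yes

Deleting I raises the number of components from 2 to 3, so I is a cut vertex.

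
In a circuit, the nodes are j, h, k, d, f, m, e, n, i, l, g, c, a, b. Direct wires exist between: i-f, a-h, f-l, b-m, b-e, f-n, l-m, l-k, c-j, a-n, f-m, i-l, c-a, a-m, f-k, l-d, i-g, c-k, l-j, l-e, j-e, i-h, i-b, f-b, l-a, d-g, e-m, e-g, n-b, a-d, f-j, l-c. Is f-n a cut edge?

No

After removing f-n, the path f-b-n still connects them, so the edge is not a bridge.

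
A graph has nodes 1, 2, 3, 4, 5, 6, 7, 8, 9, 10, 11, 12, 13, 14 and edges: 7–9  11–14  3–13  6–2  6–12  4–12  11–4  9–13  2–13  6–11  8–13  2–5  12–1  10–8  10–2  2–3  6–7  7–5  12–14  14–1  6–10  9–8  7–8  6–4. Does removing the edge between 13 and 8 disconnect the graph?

No

After removing 13–8, the path 13-9-8 still connects them, so the edge is not a bridge.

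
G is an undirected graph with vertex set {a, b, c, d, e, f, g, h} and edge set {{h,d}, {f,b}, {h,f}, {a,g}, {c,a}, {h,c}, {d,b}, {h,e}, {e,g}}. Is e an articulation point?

No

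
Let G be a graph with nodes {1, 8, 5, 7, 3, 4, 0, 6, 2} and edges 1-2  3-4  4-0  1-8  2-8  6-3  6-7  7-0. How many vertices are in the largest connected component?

5 is isolated — a component by itself.
Starting from 1 we can reach 1, 2, 8. That is one component of size 3.
Starting from 0 we can reach 0, 3, 4, 6, 7. That is one component of size 5.
The largest has 5 vertices.

5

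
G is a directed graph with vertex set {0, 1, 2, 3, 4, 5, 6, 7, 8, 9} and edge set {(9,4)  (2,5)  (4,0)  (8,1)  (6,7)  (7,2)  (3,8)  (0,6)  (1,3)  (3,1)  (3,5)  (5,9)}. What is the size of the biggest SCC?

7

{0, 2, 4, 5, 6, 7, 9} are all mutually reachable — one SCC of size 7.
{1, 3, 8} are all mutually reachable — one SCC of size 3.
The largest has 7 vertices.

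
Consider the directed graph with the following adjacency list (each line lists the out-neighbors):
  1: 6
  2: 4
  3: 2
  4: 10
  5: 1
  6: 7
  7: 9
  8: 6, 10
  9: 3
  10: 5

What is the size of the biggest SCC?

9

{1, 2, 3, 4, 5, 6, 7, 9, 10} are all mutually reachable — one SCC of size 9.
{8} is an SCC by itself.
The largest has 9 vertices.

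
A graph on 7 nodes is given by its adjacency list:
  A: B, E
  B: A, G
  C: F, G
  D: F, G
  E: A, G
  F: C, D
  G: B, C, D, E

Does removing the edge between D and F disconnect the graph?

After removing D-F, the path D-G-C-F still connects them, so the edge is not a bridge.

No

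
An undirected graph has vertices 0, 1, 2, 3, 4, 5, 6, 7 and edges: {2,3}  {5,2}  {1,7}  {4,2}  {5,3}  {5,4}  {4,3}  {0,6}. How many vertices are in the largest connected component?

Starting from 0 we can reach 0, 6. That is one component of size 2.
Starting from 1 we can reach 1, 7. That is one component of size 2.
Starting from 2 we can reach 2, 3, 4, 5. That is one component of size 4.
The largest has 4 vertices.

4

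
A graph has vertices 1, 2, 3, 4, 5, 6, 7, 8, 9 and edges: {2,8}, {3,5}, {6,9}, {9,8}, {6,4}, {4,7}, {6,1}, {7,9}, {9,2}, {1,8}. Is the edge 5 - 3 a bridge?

Removing 5 - 3 leaves no path between 5 and 3: the component count goes from 2 to 3. So it is a bridge.

Yes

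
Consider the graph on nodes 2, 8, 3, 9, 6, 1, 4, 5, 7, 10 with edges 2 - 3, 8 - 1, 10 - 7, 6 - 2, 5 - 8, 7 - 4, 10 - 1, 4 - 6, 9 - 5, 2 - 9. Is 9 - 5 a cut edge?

After removing 9 - 5, the path 9-2-6-4-7-10-1-8-5 still connects them, so the edge is not a bridge.

No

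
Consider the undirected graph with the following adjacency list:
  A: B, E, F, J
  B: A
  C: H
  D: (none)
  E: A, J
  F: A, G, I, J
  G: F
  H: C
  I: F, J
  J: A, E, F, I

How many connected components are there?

3

D is isolated — a component by itself.
Starting from C we can reach C, H. That is one component of size 2.
Starting from A we can reach A, B, E, F, G, I, J. That is one component of size 7.
Total: 3 components.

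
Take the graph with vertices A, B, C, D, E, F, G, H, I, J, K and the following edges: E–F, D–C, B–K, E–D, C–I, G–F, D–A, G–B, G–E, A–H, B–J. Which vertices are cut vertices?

Removing A increases the component count from 1 to 2, so A is a cut vertex.
Removing B increases the component count from 1 to 3, so B is a cut vertex.
Removing C increases the component count from 1 to 2, so C is a cut vertex.
Likewise D, E, G are cut vertices.
By contrast removing J leaves 1 component; it is not a cut vertex. No other vertex is a cut vertex either.

A, B, C, D, E, G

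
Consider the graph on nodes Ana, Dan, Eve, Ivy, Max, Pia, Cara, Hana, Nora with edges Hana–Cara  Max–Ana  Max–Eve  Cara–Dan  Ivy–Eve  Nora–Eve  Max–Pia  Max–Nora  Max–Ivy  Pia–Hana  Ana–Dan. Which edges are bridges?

none

The edges on the cycle Max-Pia-Hana-Cara-Dan-Ana-Max are not bridges since each lies on that cycle.
Every edge lies on some cycle, so there are no bridges.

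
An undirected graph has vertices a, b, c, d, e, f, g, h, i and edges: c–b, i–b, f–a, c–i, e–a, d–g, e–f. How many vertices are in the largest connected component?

3

h is isolated — a component by itself.
Starting from d we can reach d, g. That is one component of size 2.
Starting from b we can reach b, c, i. That is one component of size 3.
Starting from a we can reach a, e, f. That is one component of size 3.
The largest has 3 vertices.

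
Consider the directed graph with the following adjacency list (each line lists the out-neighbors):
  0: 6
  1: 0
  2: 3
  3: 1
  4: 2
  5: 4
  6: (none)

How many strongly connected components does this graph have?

{5} is an SCC by itself.
{1} is an SCC by itself.
{2} is an SCC by itself.
{6} is an SCC by itself.
{4} is an SCC by itself.
(and 2 more singleton SCCs)
That gives 7 strongly connected components.

7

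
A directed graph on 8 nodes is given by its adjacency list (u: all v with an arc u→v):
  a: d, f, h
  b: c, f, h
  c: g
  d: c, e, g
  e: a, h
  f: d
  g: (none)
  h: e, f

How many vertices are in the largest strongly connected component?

5

{a, d, e, f, h} are all mutually reachable — one SCC of size 5.
{g} is an SCC by itself.
{b} is an SCC by itself.
{c} is an SCC by itself.
The largest has 5 vertices.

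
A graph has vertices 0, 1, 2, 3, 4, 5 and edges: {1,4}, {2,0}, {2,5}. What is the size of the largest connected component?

3 is isolated — a component by itself.
Starting from 1 we can reach 1, 4. That is one component of size 2.
Starting from 0 we can reach 0, 2, 5. That is one component of size 3.
The largest has 3 vertices.

3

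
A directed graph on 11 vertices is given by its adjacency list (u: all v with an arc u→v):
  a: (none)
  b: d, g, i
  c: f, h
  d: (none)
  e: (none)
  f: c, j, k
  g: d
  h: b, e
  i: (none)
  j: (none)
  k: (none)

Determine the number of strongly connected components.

{c, f} are all mutually reachable — one SCC of size 2.
{g} is an SCC by itself.
{d} is an SCC by itself.
{b} is an SCC by itself.
{k} is an SCC by itself.
(and 5 more singleton SCCs)
That gives 10 strongly connected components.

10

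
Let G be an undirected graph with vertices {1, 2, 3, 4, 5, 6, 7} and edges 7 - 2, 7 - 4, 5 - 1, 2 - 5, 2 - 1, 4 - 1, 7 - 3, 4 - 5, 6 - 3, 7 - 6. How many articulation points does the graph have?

Removing 7 increases the component count from 1 to 2, so 7 is a cut vertex.
By contrast removing 6 leaves 1 component; it is not a cut vertex. No other vertex is a cut vertex either.

1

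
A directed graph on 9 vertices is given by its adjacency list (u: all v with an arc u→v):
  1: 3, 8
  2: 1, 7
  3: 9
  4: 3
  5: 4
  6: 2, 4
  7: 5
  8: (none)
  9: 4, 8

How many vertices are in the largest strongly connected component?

{3, 4, 9} are all mutually reachable — one SCC of size 3.
{5} is an SCC by itself.
{1} is an SCC by itself.
{2} is an SCC by itself.
{8} is an SCC by itself.
(and 2 more singleton SCCs)
The largest has 3 vertices.

3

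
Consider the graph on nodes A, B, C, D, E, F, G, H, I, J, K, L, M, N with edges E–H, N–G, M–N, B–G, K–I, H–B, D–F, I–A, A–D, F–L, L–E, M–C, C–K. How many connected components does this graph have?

J is isolated — a component by itself.
Starting from A we can reach A, B, C, D, E, F, G, H, I, K, L, M, N. That is one component of size 13.
Total: 2 components.

2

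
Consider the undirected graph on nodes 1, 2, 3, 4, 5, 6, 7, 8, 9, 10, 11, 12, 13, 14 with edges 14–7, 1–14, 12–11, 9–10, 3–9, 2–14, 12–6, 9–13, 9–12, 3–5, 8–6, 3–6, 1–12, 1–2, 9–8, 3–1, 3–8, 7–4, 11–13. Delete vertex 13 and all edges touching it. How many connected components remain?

1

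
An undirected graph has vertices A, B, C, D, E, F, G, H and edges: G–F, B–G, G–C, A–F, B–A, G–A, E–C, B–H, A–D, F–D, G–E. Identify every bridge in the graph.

The edges on the cycle G-A-F-G are not bridges since each lies on that cycle.
But removing H–B disconnects H from B — this is a bridge.

B-H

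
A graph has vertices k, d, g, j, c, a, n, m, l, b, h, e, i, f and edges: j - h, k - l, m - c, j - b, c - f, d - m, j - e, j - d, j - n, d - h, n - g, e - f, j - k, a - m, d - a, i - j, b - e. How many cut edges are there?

5

The edges on the cycle j-b-e-f-c-m-d-j are not bridges since each lies on that cycle.
But removing n - j disconnects n from j; removing g - n disconnects g from n; removing k - j disconnects k from j; removing j - i disconnects j from i — these are bridges.
In total 5 edges are bridges.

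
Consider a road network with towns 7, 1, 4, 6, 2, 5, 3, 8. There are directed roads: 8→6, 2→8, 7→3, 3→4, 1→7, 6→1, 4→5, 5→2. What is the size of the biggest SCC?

{1, 2, 3, 4, 5, 6, 7, 8} are all mutually reachable — one SCC of size 8.
The largest has 8 vertices.

8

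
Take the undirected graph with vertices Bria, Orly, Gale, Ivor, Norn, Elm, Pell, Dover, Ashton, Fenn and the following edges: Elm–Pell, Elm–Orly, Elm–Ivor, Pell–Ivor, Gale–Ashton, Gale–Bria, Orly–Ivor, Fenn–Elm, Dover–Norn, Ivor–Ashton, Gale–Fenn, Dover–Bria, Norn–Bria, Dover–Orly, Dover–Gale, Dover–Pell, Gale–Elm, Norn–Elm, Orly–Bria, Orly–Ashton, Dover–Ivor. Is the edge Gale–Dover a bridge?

No

After removing Gale–Dover, the path Gale-Bria-Dover still connects them, so the edge is not a bridge.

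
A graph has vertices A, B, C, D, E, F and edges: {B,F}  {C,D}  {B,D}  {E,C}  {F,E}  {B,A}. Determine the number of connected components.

Starting from A we can reach A, B, C, D, E, F. That is one component of size 6.
Total: 1 component.

1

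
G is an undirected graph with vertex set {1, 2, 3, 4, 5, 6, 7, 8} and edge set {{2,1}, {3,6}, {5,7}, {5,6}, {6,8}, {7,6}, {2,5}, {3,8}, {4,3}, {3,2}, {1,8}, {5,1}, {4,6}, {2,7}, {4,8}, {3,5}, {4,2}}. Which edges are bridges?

The edges on the cycle 4-3-5-7-6-4 are not bridges since each lies on that cycle.
Every edge lies on some cycle, so there are no bridges.

none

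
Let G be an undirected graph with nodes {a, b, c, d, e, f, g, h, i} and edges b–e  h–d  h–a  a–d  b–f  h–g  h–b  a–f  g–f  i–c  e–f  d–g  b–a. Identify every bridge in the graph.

The edges on the cycle b-e-f-b are not bridges since each lies on that cycle.
But removing c–i disconnects c from i — this is a bridge.

c-i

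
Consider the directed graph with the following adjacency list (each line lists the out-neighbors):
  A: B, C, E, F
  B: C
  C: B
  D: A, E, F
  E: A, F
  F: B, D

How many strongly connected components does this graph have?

{A, D, E, F} are all mutually reachable — one SCC of size 4.
{B, C} are all mutually reachable — one SCC of size 2.
That gives 2 strongly connected components.

2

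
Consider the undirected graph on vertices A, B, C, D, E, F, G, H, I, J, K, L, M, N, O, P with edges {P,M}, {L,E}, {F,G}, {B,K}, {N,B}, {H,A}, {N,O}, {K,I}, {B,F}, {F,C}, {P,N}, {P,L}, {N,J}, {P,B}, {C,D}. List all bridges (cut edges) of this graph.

A-H, B-F, B-K, C-D, C-F, E-L, F-G, I-K, J-N, L-P, M-P, N-O

The edges on the cycle P-N-B-P are not bridges since each lies on that cycle.
But removing N - O disconnects N from O; removing N - J disconnects N from J; removing B - F disconnects B from F; removing L - E disconnects L from E — these are bridges.
In total 12 edges are bridges.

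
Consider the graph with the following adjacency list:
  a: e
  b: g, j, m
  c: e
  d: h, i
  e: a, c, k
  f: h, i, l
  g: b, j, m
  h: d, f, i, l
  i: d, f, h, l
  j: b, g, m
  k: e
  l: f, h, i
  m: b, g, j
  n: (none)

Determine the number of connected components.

n is isolated — a component by itself.
Starting from a we can reach a, c, e, k. That is one component of size 4.
Starting from b we can reach b, g, j, m. That is one component of size 4.
Starting from d we can reach d, f, h, i, l. That is one component of size 5.
Total: 4 components.

4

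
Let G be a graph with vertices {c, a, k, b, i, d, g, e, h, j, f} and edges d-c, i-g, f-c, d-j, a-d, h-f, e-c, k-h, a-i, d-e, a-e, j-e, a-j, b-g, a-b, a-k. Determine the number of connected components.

1

Starting from a we can reach a, b, c, d, e, f, g, h, i, j, k. That is one component of size 11.
Total: 1 component.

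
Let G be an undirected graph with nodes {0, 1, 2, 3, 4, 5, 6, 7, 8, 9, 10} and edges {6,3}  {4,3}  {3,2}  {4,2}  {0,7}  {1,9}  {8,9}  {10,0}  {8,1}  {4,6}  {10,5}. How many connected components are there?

3

Starting from 1 we can reach 1, 8, 9. That is one component of size 3.
Starting from 0 we can reach 0, 5, 7, 10. That is one component of size 4.
Starting from 2 we can reach 2, 3, 4, 6. That is one component of size 4.
Total: 3 components.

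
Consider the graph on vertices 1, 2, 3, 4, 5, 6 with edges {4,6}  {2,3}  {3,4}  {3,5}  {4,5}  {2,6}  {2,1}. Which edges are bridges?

1-2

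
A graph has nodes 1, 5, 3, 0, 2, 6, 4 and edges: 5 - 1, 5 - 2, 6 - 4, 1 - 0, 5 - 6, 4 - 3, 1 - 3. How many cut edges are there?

The edges on the cycle 5-1-3-4-6-5 are not bridges since each lies on that cycle.
But removing 2 - 5 disconnects 2 from 5; removing 1 - 0 disconnects 1 from 0 — these are bridges.
That makes 2 bridges.

2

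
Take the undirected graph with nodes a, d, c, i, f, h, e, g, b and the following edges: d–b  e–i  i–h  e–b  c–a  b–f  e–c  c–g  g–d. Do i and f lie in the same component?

Yes

From i we can reach a, b, c, d, e, f, g, h, i, which includes f.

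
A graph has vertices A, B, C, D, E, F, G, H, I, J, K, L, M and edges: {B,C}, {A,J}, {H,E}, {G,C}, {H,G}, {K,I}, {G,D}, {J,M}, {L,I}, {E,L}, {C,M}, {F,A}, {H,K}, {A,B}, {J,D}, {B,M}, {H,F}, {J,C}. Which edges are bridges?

none

The edges on the cycle H-E-L-I-K-H are not bridges since each lies on that cycle.
Every edge lies on some cycle, so there are no bridges.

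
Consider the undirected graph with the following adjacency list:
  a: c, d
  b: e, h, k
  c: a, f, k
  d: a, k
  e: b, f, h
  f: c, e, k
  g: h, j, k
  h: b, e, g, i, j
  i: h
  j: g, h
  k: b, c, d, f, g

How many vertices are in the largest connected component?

Starting from a we can reach a, b, c, d, e, f, g, h, i, j, k. That is one component of size 11.
The largest has 11 vertices.

11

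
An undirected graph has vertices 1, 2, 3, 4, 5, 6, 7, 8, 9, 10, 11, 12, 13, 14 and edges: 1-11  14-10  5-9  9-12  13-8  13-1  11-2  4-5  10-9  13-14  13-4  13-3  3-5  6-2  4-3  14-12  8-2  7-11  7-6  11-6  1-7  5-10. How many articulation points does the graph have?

Removing 13 increases the component count from 1 to 2, so 13 is a cut vertex.
By contrast removing 3 leaves 1 component; it is not a cut vertex. No other vertex is a cut vertex either.

1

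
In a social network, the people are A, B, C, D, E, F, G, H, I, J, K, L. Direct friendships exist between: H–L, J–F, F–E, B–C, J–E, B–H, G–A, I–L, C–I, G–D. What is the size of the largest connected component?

5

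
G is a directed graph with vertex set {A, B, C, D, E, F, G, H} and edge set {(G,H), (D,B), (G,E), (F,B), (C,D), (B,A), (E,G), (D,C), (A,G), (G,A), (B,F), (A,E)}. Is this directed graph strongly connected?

There is no directed path from F to C, so the graph is not strongly connected.

No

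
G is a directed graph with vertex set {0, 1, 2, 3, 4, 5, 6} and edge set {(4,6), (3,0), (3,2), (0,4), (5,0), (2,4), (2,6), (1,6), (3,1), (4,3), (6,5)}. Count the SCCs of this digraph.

1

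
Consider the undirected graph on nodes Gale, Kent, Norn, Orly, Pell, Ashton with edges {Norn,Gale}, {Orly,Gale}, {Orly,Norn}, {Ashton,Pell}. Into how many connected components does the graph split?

Kent is isolated — a component by itself.
Starting from Pell we can reach Pell, Ashton. That is one component of size 2.
Starting from Gale we can reach Gale, Norn, Orly. That is one component of size 3.
Total: 3 components.

3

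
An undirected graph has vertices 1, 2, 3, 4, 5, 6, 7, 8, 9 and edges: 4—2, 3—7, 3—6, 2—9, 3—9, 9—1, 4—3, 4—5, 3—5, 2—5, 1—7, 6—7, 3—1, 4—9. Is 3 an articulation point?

No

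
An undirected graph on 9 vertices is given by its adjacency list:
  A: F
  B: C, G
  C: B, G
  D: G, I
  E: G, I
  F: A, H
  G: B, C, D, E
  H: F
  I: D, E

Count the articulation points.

2

Removing F increases the component count from 2 to 3, so F is a cut vertex.
Removing G increases the component count from 2 to 3, so G is a cut vertex.
By contrast removing I leaves 2 components; it is not a cut vertex. No other vertex is a cut vertex either.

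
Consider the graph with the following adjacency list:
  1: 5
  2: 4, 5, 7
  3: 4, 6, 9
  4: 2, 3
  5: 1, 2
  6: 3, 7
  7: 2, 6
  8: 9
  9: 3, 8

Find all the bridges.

The edges on the cycle 3-6-7-2-4-3 are not bridges since each lies on that cycle.
But removing 8-9 disconnects 8 from 9; removing 3-9 disconnects 3 from 9; removing 2-5 disconnects 2 from 5; removing 5-1 disconnects 5 from 1 — these are bridges.

1-5, 2-5, 3-9, 8-9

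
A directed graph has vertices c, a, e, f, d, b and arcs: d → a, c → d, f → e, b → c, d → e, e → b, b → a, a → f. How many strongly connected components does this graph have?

1

{a, b, c, d, e, f} are all mutually reachable — one SCC of size 6.
That gives 1 strongly connected component.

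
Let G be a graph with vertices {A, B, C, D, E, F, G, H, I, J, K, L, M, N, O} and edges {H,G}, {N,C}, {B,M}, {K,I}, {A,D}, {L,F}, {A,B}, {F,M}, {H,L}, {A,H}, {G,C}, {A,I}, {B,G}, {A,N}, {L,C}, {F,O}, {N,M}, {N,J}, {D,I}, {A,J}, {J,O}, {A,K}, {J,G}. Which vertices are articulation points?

Removing A increases the component count from 2 to 3, so A is a cut vertex.
By contrast removing N leaves 2 components; it is not a cut vertex. No other vertex is a cut vertex either.

A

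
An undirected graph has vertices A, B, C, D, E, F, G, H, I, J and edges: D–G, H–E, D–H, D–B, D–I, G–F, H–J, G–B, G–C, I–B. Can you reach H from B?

From B we can reach B, C, D, E, F, G, H, I, J, which includes H.

Yes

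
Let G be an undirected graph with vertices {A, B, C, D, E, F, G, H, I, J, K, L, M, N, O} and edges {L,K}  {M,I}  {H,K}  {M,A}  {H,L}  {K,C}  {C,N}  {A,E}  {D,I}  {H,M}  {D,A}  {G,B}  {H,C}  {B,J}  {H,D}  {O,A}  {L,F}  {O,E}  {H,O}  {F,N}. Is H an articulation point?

Deleting H raises the number of components from 2 to 3, so H is a cut vertex.

Yes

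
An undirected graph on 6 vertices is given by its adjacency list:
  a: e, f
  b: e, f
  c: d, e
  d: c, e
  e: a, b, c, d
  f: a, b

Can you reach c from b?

Yes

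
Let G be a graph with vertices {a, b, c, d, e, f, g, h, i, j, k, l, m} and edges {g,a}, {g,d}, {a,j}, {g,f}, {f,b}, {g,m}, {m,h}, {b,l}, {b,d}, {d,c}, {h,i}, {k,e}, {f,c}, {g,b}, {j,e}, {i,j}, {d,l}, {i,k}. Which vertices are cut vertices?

Removing g increases the component count from 1 to 2, so g is a cut vertex.
By contrast removing h leaves 1 component; it is not a cut vertex. No other vertex is a cut vertex either.

g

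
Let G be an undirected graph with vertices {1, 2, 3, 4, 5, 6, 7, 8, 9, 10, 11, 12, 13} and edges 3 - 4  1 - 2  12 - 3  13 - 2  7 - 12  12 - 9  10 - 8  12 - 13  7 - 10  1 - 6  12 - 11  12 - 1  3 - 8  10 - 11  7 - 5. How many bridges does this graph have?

The edges on the cycle 7-12-3-8-10-7 are not bridges since each lies on that cycle.
But removing 1 - 6 disconnects 1 from 6; removing 3 - 4 disconnects 3 from 4; removing 12 - 9 disconnects 12 from 9; removing 5 - 7 disconnects 5 from 7 — these are bridges.
That makes 4 bridges.

4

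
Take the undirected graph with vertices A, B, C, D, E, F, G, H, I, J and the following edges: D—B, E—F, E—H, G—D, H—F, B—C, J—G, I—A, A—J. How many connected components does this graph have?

2

Starting from E we can reach E, F, H. That is one component of size 3.
Starting from A we can reach A, B, C, D, G, I, J. That is one component of size 7.
Total: 2 components.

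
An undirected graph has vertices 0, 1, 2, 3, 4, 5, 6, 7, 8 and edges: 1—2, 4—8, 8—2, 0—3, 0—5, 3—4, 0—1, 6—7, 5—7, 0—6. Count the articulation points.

Removing 0 increases the component count from 1 to 2, so 0 is a cut vertex.
By contrast removing 2 leaves 1 component; it is not a cut vertex. No other vertex is a cut vertex either.

1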